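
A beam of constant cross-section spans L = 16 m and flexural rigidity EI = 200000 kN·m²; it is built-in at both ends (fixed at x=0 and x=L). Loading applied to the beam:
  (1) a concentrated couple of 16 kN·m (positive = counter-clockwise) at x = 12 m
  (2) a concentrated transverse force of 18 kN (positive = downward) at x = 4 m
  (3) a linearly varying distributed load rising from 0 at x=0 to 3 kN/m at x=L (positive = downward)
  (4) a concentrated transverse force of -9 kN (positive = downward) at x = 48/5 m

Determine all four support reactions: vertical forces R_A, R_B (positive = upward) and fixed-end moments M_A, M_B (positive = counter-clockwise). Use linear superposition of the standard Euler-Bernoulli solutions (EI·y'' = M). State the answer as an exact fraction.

Load 1 — applied couple M₀=16 kN·m at a=12 m (b=L-a=4):
  R_A = 6M₀ab/L³ = 6·16·12·4/16³ = 9/8 kN
  M_A = M₀b(2a-b)/L² = 16·4·(2·12-4)/16² = 5 kN·m
  R_B = -6M₀ab/L³ = -6·16·12·4/16³ = -9/8 kN
  M_B = M₀a(2b-a)/L² = 16·12·(2·4-12)/16² = -3 kN·m
Load 2 — point force P=18 kN at a=4 m (b=L-a=12):
  R_A = Pb²(3a+b)/L³ = 18·12²·(3·4+12)/16³ = 243/16 kN
  M_A = Pab²/L² = 18·4·12²/16² = 81/2 kN·m
  R_B = Pa²(a+3b)/L³ = 18·4²·(4+3·12)/16³ = 45/16 kN
  M_B = -Pa²b/L² = -18·4²·12/16² = -27/2 kN·m
Load 3 — triangular load w₀=3 kN/m (0→w₀ over full span):
  R_A = 3w₀L/20 = 3·3·16/20 = 36/5 kN
  M_A = w₀L²/30 = 3·16²/30 = 128/5 kN·m
  R_B = 7w₀L/20 = 7·3·16/20 = 84/5 kN
  M_B = -w₀L²/20 = -3·16²/20 = -192/5 kN·m
Load 4 — point force P=-9 kN at a=48/5 m (b=L-a=32/5):
  R_A = Pb²(3a+b)/L³ = (-9)·(32/5)²·(3·(48/5)+(32/5))/16³ = -396/125 kN
  M_A = Pab²/L² = (-9)·(48/5)·(32/5)²/16² = -1728/125 kN·m
  R_B = Pa²(a+3b)/L³ = (-9)·(48/5)²·((48/5)+3·(32/5))/16³ = -729/125 kN
  M_B = -Pa²b/L² = -(-9)·(48/5)²·(32/5)/16² = 2592/125 kN·m
Superposition: R_A = 40689/2000 kN, M_A = 14319/250 kN·m, R_B = 25311/2000 kN, M_B = -8541/250 kN·m

R_A = 40689/2000 kN, M_A = 14319/250 kN·m, R_B = 25311/2000 kN, M_B = -8541/250 kN·m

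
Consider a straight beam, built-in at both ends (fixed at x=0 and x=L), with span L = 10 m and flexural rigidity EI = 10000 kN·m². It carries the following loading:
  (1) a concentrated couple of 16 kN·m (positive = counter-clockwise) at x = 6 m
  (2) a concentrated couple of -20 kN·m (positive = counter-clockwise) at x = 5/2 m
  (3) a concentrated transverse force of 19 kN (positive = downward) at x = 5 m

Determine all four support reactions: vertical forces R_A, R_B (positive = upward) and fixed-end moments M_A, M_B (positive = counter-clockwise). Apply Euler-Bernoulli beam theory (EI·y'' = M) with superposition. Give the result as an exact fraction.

Load 1 — applied couple M₀=16 kN·m at a=6 m (b=L-a=4):
  R_A = 6M₀ab/L³ = 6·16·6·4/10³ = 288/125 kN
  M_A = M₀b(2a-b)/L² = 16·4·(2·6-4)/10² = 128/25 kN·m
  R_B = -6M₀ab/L³ = -6·16·6·4/10³ = -288/125 kN
  M_B = M₀a(2b-a)/L² = 16·6·(2·4-6)/10² = 48/25 kN·m
Load 2 — applied couple M₀=-20 kN·m at a=5/2 m (b=L-a=15/2):
  R_A = 6M₀ab/L³ = 6·(-20)·(5/2)·(15/2)/10³ = -9/4 kN
  M_A = M₀b(2a-b)/L² = (-20)·(15/2)·(2·(5/2)-(15/2))/10² = 15/4 kN·m
  R_B = -6M₀ab/L³ = -6·(-20)·(5/2)·(15/2)/10³ = 9/4 kN
  M_B = M₀a(2b-a)/L² = (-20)·(5/2)·(2·(15/2)-(5/2))/10² = -25/4 kN·m
Load 3 — point force P=19 kN at a=5 m (b=L-a=5):
  R_A = Pb²(3a+b)/L³ = 19·5²·(3·5+5)/10³ = 19/2 kN
  M_A = Pab²/L² = 19·5·5²/10² = 95/4 kN·m
  R_B = Pa²(a+3b)/L³ = 19·5²·(5+3·5)/10³ = 19/2 kN
  M_B = -Pa²b/L² = -19·5²·5/10² = -95/4 kN·m
Superposition: R_A = 4777/500 kN, M_A = 1631/50 kN·m, R_B = 4723/500 kN, M_B = -702/25 kN·m

R_A = 4777/500 kN, M_A = 1631/50 kN·m, R_B = 4723/500 kN, M_B = -702/25 kN·m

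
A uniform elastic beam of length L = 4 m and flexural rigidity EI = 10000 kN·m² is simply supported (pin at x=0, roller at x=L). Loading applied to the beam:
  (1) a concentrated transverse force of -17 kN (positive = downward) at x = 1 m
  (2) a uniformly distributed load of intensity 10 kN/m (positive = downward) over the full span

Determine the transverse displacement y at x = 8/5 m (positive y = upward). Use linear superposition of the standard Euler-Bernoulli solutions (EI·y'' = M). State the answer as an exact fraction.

y(8/5) = -4009/2500000 m

Load 1 — point force P=-17 kN at a=1 m (b=L-a=3):
  y_1 = -Pa(L-x)(2Lx-a²-x²)/(6LEI)  [x>a] = -(-17)·1·(4-(8/5))·(2·4·(8/5)-1²-(8/5)²)/(6·4·10000) = 3927/2500000 m
Load 2 — uniform load w=10 kN/m over full span:
  y_2 = -wx(L³-2Lx²+x³)/(24EI) = -10·(8/5)·(4³-2·4·(8/5)²+(8/5)³)/(24·10000) = -248/78125 m
Superposition: y = Σ y_i = -4009/2500000 m ≈ -0.001604 m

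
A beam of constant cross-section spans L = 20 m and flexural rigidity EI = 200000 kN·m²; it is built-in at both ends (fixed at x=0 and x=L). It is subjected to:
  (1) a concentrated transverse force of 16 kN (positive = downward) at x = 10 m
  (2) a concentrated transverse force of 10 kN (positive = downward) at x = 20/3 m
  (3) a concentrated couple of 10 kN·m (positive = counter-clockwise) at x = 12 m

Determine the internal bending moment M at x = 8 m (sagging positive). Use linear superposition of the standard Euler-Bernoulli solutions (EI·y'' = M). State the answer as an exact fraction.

M(8) = 28928/675 kN·m

Load 1 — point force P=16 kN at a=10 m (b=L-a=10):
  M_1 = Pb²(3a+b)x/L³ - Pab²/L²  [x≤a] = 16·10²·(3·10+10)·8/20³ - 16·10·10²/20² = 24 kN·m
Load 2 — point force P=10 kN at a=20/3 m (b=L-a=40/3):
  M_2 = Pa²(a+3b)(L-x)/L³ - Pa²b/L²  [x>a] = 10·(20/3)²·((20/3)+3·(40/3))·(20-8)/20³ - 10·(20/3)²·(40/3)/20² = 440/27 kN·m
Load 3 — applied couple M₀=10 kN·m at a=12 m (b=L-a=8):
  M_3 = R_Ax - M_A  [x≤a] with R_A=18/25, M_A=16/5 = (18/25)·8 - (16/5) = 64/25 kN·m
Superposition: M = Σ M_i = 28928/675 kN·m ≈ 42.856296 kN·m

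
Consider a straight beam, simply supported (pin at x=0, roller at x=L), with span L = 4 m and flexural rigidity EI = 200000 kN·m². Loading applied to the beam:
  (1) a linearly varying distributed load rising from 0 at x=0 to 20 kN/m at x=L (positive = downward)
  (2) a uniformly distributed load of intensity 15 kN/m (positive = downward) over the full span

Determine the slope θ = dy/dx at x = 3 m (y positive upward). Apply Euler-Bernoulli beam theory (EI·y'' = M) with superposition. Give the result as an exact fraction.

θ(3) = 3293/14400000 rad

Load 1 — triangular load w₀=20 kN/m (0→w₀ over full span):
  θ_1 = -w₀(7L⁴-30L²x²+15x⁴)/(360LEI) = -20·(7·4⁴-30·4²·3²+15·3⁴)/(360·4·200000) = 1313/14400000 rad
Load 2 — uniform load w=15 kN/m over full span:
  θ_2 = -w(L³-6Lx²+4x³)/(24EI) = -15·(4³-6·4·3²+4·3³)/(24·200000) = 11/80000 rad
Superposition: θ = Σ θ_i = 3293/14400000 rad ≈ 0.000229 rad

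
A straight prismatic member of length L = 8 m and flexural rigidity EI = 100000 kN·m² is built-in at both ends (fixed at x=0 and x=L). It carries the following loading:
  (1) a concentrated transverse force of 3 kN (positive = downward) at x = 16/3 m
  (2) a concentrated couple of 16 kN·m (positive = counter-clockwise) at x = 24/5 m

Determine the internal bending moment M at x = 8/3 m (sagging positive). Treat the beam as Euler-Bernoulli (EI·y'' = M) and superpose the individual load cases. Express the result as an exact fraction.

M(8/3) = 1928/675 kN·m

Load 1 — point force P=3 kN at a=16/3 m (b=L-a=8/3):
  M_1 = Pb²(3a+b)x/L³ - Pab²/L²  [x≤a] = 3·(8/3)²·(3·(16/3)+(8/3))·(8/3)/8³ - 3·(16/3)·(8/3)²/8² = 8/27 kN·m
Load 2 — applied couple M₀=16 kN·m at a=24/5 m (b=L-a=16/5):
  M_2 = R_Ax - M_A  [x≤a] with R_A=72/25, M_A=128/25 = (72/25)·(8/3) - (128/25) = 64/25 kN·m
Superposition: M = Σ M_i = 1928/675 kN·m ≈ 2.856296 kN·m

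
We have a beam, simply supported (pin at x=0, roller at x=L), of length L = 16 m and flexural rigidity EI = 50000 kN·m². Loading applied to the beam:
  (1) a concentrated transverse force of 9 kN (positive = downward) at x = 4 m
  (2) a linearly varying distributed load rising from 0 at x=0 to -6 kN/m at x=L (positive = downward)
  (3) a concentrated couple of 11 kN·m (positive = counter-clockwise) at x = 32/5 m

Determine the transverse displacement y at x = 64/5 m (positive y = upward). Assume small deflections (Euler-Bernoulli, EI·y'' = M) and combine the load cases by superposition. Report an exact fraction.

Load 1 — point force P=9 kN at a=4 m (b=L-a=12):
  y_1 = -Pa(L-x)(2Lx-a²-x²)/(6LEI)  [x>a] = -9·4·(16-(64/5))·(2·16·(64/5)-4²-(64/5)²)/(6·16·50000) = -2154/390625 m
Load 2 — triangular load w₀=-6 kN/m (0→w₀ over full span):
  y_2 = -w₀x(7L⁴-10L²x²+3x⁴)/(360LEI) = -(-6)·(64/5)·(7·16⁴-10·16²·(64/5)²+3·(64/5)⁴)/(360·16·50000) = 1560576/48828125 m
Load 3 — applied couple M₀=11 kN·m at a=32/5 m (b=L-a=48/5):
  y_3 = (M₀x³/(6L)-M₀(x-a)²/2+C₁x)/EI  [x>a] with C₁=M₀(3b²-L²)/(6L)=176/75 = (11·(64/5)³/(6·16)-11·((64/5)-(32/5))²/2+(176/75)·(64/5))/50000 = 352/390625 m
Superposition: y = Σ y_i = 1335326/48828125 m ≈ 0.027347 m

y(64/5) = 1335326/48828125 m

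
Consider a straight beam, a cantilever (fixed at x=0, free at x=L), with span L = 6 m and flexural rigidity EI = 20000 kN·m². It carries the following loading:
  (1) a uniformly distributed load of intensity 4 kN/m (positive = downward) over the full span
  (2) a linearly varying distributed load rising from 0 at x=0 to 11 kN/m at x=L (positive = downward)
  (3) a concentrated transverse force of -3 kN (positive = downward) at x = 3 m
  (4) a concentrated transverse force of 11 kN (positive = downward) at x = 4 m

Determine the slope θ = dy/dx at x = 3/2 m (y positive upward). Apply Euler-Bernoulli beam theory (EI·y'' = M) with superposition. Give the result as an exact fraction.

θ(3/2) = -73731/5120000 rad

Load 1 — uniform load w=4 kN/m over full span:
  θ_1 = -wx(x²-3Lx+3L²)/(6EI) = -4·(3/2)·((3/2)²-3·6·(3/2)+3·6²)/(6·20000) = -333/80000 rad
Load 2 — triangular load w₀=11 kN/m (0→w₀ over full span):
  θ_2 = (w₀Lx²/4-w₀L²x/3-w₀x⁴/(24L))/EI = (11·6·(3/2)²/4-11·6²·(3/2)/3-11·(3/2)⁴/(24·6))/20000 = -41283/5120000 rad
Load 3 — point force P=-3 kN at a=3 m (b=L-a=3):
  θ_3 = -Px(2a-x)/(2EI)  [x≤a] = -(-3)·(3/2)·(2·3-(3/2))/(2·20000) = 81/160000 rad
Load 4 — point force P=11 kN at a=4 m (b=L-a=2):
  θ_4 = -Px(2a-x)/(2EI)  [x≤a] = -11·(3/2)·(2·4-(3/2))/(2·20000) = -429/160000 rad
Superposition: θ = Σ θ_i = -73731/5120000 rad ≈ -0.014401 rad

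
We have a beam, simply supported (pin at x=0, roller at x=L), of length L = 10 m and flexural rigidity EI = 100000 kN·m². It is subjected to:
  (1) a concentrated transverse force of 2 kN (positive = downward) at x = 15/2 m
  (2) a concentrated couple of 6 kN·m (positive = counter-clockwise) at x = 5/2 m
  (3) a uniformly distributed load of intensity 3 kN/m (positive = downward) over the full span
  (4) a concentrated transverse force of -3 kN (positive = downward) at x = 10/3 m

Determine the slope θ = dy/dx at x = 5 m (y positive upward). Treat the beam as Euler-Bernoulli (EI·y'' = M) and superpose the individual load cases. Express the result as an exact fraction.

Load 1 — point force P=2 kN at a=15/2 m (b=L-a=5/2):
  θ_1 = -Pb(L²-b²-3x²)/(6LEI)  [x≤a] = -2·(5/2)·(10²-(5/2)²-3·5²)/(6·10·100000) = -1/64000 rad
Load 2 — applied couple M₀=6 kN·m at a=5/2 m (b=L-a=15/2):
  θ_2 = (M₀x²/(2L)-M₀(x-a)+C₁)/EI  [x>a] with C₁=M₀(3b²-L²)/(6L)=55/8 = (6·5²/(2·10)-6·(5-(5/2))+(55/8))/100000 = -1/160000 rad
Load 3 — uniform load w=3 kN/m over full span:
  θ_3 = -w(L³-6Lx²+4x³)/(24EI) = -3·(10³-6·10·5²+4·5³)/(24·100000) = 0 rad
Load 4 — point force P=-3 kN at a=10/3 m (b=L-a=20/3):
  θ_4 = -Pa(2L²-6Lx+3x²+a²)/(6LEI)  [x>a] = -(-3)·(10/3)·(2·10²-6·10·5+3·5²+(10/3)²)/(6·10·100000) = -1/43200 rad
Superposition: θ = Σ θ_i = -389/8640000 rad ≈ -0.000045 rad

θ(5) = -389/8640000 rad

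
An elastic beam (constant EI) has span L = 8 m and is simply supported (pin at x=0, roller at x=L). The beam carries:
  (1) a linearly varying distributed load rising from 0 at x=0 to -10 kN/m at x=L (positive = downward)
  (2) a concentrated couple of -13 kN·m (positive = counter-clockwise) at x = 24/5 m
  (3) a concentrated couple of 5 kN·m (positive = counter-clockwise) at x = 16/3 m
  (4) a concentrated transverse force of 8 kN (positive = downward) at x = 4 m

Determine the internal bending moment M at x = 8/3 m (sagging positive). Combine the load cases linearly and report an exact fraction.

M(8/3) = -1912/81 kN·m

Load 1 — triangular load w₀=-10 kN/m (0→w₀ over full span):
  M_1 = w₀Lx/6 - w₀x³/(6L) = (-10)·8·(8/3)/6 - (-10)·(8/3)³/(6·8) = -2560/81 kN·m
Load 2 — applied couple M₀=-13 kN·m at a=24/5 m (b=L-a=16/5):
  M_2 = M₀x/L  [x≤a] = (-13)·(8/3)/8 = -13/3 kN·m
Load 3 — applied couple M₀=5 kN·m at a=16/3 m (b=L-a=8/3):
  M_3 = M₀x/L  [x≤a] = 5·(8/3)/8 = 5/3 kN·m
Load 4 — point force P=8 kN at a=4 m (b=L-a=4):
  M_4 = Pbx/L  [x≤a] = 8·4·(8/3)/8 = 32/3 kN·m
Superposition: M = Σ M_i = -1912/81 kN·m ≈ -23.604938 kN·m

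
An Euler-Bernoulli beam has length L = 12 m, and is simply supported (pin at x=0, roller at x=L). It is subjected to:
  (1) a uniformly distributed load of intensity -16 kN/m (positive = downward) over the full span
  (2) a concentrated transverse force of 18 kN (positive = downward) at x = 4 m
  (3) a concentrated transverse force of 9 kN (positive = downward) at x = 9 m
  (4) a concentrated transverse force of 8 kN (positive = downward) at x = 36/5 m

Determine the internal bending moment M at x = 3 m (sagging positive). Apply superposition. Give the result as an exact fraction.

Load 1 — uniform load w=-16 kN/m over full span:
  M_1 = wx(L-x)/2 = (-16)·3·(12-3)/2 = -216 kN·m
Load 2 — point force P=18 kN at a=4 m (b=L-a=8):
  M_2 = Pbx/L  [x≤a] = 18·8·3/12 = 36 kN·m
Load 3 — point force P=9 kN at a=9 m (b=L-a=3):
  M_3 = Pbx/L  [x≤a] = 9·3·3/12 = 27/4 kN·m
Load 4 — point force P=8 kN at a=36/5 m (b=L-a=24/5):
  M_4 = Pbx/L  [x≤a] = 8·(24/5)·3/12 = 48/5 kN·m
Superposition: M = Σ M_i = -3273/20 kN·m ≈ -163.650000 kN·m

M(3) = -3273/20 kN·m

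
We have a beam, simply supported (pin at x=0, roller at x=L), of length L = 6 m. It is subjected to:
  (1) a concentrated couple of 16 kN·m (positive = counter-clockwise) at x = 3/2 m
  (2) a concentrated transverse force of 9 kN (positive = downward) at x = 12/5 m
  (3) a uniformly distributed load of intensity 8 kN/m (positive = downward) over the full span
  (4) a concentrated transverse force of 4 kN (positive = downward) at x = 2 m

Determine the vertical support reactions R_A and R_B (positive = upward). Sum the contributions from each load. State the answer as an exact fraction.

R_A = 521/15 kN, R_B = 394/15 kN

Load 1 — applied couple M₀=16 kN·m at a=3/2 m (b=L-a=9/2):
  R_A = M₀/L = 16/6 = 8/3 kN
  R_B = -M₀/L = -16/6 = -8/3 kN
Load 2 — point force P=9 kN at a=12/5 m (b=L-a=18/5):
  R_A = Pb/L = 9·(18/5)/6 = 27/5 kN
  R_B = Pa/L = 9·(12/5)/6 = 18/5 kN
Load 3 — uniform load w=8 kN/m over full span:
  R_A = wL/2 = 8·6/2 = 24 kN
  R_B = wL/2 = 8·6/2 = 24 kN
Load 4 — point force P=4 kN at a=2 m (b=L-a=4):
  R_A = Pb/L = 4·4/6 = 8/3 kN
  R_B = Pa/L = 4·2/6 = 4/3 kN
Superposition: R_A = 521/15 kN, R_B = 394/15 kN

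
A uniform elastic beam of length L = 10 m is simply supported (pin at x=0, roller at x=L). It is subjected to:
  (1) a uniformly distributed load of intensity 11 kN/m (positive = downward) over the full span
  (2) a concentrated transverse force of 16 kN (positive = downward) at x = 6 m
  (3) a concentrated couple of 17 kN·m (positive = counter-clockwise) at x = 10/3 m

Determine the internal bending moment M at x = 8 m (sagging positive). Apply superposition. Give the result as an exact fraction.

Load 1 — uniform load w=11 kN/m over full span:
  M_1 = wx(L-x)/2 = 11·8·(10-8)/2 = 88 kN·m
Load 2 — point force P=16 kN at a=6 m (b=L-a=4):
  M_2 = Pa(L-x)/L  [x>a] = 16·6·(10-8)/10 = 96/5 kN·m
Load 3 — applied couple M₀=17 kN·m at a=10/3 m (b=L-a=20/3):
  M_3 = M₀x/L - M₀  [x>a] = 17·8/10 - 17 = -17/5 kN·m
Superposition: M = Σ M_i = 519/5 kN·m ≈ 103.800000 kN·m

M(8) = 519/5 kN·m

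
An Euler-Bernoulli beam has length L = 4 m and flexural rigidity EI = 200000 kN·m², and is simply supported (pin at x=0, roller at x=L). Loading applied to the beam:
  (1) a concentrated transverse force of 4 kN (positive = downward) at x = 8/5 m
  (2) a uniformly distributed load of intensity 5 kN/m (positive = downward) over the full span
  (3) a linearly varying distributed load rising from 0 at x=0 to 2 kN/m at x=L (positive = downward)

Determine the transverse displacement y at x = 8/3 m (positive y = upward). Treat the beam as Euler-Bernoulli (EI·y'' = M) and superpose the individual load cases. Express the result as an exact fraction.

y(8/3) = -30779/284765625 m

Load 1 — point force P=4 kN at a=8/5 m (b=L-a=12/5):
  y_1 = -Pa(L-x)(2Lx-a²-x²)/(6LEI)  [x>a] = -4·(8/5)·(4-(8/3))·(2·4·(8/3)-(8/5)²-(8/3)²)/(6·4·200000) = -656/31640625 m
Load 2 — uniform load w=5 kN/m over full span:
  y_2 = -wx(L³-2Lx²+x³)/(24EI) = -5·(8/3)·(4³-2·4·(8/3)²+(8/3)³)/(24·200000) = -11/151875 m
Load 3 — triangular load w₀=2 kN/m (0→w₀ over full span):
  y_3 = -w₀x(7L⁴-10L²x²+3x⁴)/(360LEI) = -2·(8/3)·(7·4⁴-10·4²·(8/3)²+3·(8/3)⁴)/(360·4·200000) = -34/2278125 m
Superposition: y = Σ y_i = -30779/284765625 m ≈ -0.000108 m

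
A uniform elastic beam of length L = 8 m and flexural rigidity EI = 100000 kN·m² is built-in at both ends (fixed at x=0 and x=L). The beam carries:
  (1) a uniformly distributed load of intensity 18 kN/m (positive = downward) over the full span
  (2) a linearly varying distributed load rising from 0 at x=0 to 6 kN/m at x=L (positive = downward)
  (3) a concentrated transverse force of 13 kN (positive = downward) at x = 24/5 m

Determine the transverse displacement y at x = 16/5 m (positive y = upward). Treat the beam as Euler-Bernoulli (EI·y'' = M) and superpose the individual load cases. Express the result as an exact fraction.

Load 1 — uniform load w=18 kN/m over full span:
  y_1 = -wx²(L-x)²/(24EI) = -18·(16/5)²·(8-(16/5))²/(24·100000) = -3456/1953125 m
Load 2 — triangular load w₀=6 kN/m (0→w₀ over full span):
  y_2 = -w₀x²(L-x)²(x+2L)/(120LEI) = -6·(16/5)²·(8-(16/5))²·((16/5)+2·8)/(120·8·100000) = -13824/48828125 m
Load 3 — point force P=13 kN at a=24/5 m (b=L-a=16/5):
  y_3 = -Pb²x²(3aL-(3a+b)x)/(6L³EI)  [x≤a] = -13·(16/5)²·(16/5)²·(3·(24/5)·8-(3·(24/5)+(16/5))·(16/5))/(6·8³·100000) = -38272/146484375 m
Superposition: y = Σ y_i = -338944/146484375 m ≈ -0.002314 m

y(16/5) = -338944/146484375 m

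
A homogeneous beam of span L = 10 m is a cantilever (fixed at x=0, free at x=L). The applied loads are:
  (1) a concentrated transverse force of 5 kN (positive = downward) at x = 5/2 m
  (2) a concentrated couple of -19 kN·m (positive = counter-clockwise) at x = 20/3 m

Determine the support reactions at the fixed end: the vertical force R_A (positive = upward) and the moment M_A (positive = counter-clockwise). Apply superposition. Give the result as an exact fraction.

R_A = 5 kN, M_A = 63/2 kN·m

Load 1 — point force P=5 kN at a=5/2 m (b=L-a=15/2):
  R_A = P = 5 kN
  M_A = Pa = 5·(5/2) = 25/2 kN·m
Load 2 — applied couple M₀=-19 kN·m at a=20/3 m (b=L-a=10/3):
  R_A = 0 kN
  M_A = -M₀ = -(-19) = 19 kN·m
Superposition: R_A = 5 kN, M_A = 63/2 kN·m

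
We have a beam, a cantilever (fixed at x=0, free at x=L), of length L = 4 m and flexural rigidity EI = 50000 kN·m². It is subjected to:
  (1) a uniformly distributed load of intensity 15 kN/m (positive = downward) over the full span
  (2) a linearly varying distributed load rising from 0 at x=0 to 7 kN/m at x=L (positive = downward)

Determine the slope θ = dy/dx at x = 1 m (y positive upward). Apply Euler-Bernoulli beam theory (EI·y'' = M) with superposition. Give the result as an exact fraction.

θ(1) = -3933/1600000 rad

Load 1 — uniform load w=15 kN/m over full span:
  θ_1 = -wx(x²-3Lx+3L²)/(6EI) = -15·1·(1²-3·4·1+3·4²)/(6·50000) = -37/20000 rad
Load 2 — triangular load w₀=7 kN/m (0→w₀ over full span):
  θ_2 = (w₀Lx²/4-w₀L²x/3-w₀x⁴/(24L))/EI = (7·4·1²/4-7·4²·1/3-7·1⁴/(24·4))/50000 = -973/1600000 rad
Superposition: θ = Σ θ_i = -3933/1600000 rad ≈ -0.002458 rad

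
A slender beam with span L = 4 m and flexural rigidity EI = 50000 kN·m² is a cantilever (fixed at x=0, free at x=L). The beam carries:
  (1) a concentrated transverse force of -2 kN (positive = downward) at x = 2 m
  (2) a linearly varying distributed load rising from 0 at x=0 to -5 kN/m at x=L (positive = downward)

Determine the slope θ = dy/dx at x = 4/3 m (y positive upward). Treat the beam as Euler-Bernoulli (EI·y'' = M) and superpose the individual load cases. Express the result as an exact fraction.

θ(4/3) = 923/1518750 rad

Load 1 — point force P=-2 kN at a=2 m (b=L-a=2):
  θ_1 = -Px(2a-x)/(2EI)  [x≤a] = -(-2)·(4/3)·(2·2-(4/3))/(2·50000) = 2/28125 rad
Load 2 — triangular load w₀=-5 kN/m (0→w₀ over full span):
  θ_2 = (w₀Lx²/4-w₀L²x/3-w₀x⁴/(24L))/EI = ((-5)·4·(4/3)²/4-(-5)·4²·(4/3)/3-(-5)·(4/3)⁴/(24·4))/50000 = 163/303750 rad
Superposition: θ = Σ θ_i = 923/1518750 rad ≈ 0.000608 rad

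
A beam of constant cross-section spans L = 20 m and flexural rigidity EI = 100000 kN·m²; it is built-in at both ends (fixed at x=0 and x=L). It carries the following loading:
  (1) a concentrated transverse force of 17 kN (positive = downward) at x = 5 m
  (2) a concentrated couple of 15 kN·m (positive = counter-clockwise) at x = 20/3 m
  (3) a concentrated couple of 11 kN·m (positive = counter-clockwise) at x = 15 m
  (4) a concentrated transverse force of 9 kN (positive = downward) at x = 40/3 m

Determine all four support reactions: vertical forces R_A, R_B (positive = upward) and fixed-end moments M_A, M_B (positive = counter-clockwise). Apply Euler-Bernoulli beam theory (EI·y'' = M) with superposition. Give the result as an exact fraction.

R_A = 4391/240 kN, M_A = 775/12 kN·m, R_B = 1849/240 kN, M_B = -119/3 kN·m

Load 1 — point force P=17 kN at a=5 m (b=L-a=15):
  R_A = Pb²(3a+b)/L³ = 17·15²·(3·5+15)/20³ = 459/32 kN
  M_A = Pab²/L² = 17·5·15²/20² = 765/16 kN·m
  R_B = Pa²(a+3b)/L³ = 17·5²·(5+3·15)/20³ = 85/32 kN
  M_B = -Pa²b/L² = -17·5²·15/20² = -255/16 kN·m
Load 2 — applied couple M₀=15 kN·m at a=20/3 m (b=L-a=40/3):
  R_A = 6M₀ab/L³ = 6·15·(20/3)·(40/3)/20³ = 1 kN
  M_A = M₀b(2a-b)/L² = 15·(40/3)·(2·(20/3)-(40/3))/20² = 0 kN·m
  R_B = -6M₀ab/L³ = -6·15·(20/3)·(40/3)/20³ = -1 kN
  M_B = M₀a(2b-a)/L² = 15·(20/3)·(2·(40/3)-(20/3))/20² = 5 kN·m
Load 3 — applied couple M₀=11 kN·m at a=15 m (b=L-a=5):
  R_A = 6M₀ab/L³ = 6·11·15·5/20³ = 99/160 kN
  M_A = M₀b(2a-b)/L² = 11·5·(2·15-5)/20² = 55/16 kN·m
  R_B = -6M₀ab/L³ = -6·11·15·5/20³ = -99/160 kN
  M_B = M₀a(2b-a)/L² = 11·15·(2·5-15)/20² = -33/16 kN·m
Load 4 — point force P=9 kN at a=40/3 m (b=L-a=20/3):
  R_A = Pb²(3a+b)/L³ = 9·(20/3)²·(3·(40/3)+(20/3))/20³ = 7/3 kN
  M_A = Pab²/L² = 9·(40/3)·(20/3)²/20² = 40/3 kN·m
  R_B = Pa²(a+3b)/L³ = 9·(40/3)²·((40/3)+3·(20/3))/20³ = 20/3 kN
  M_B = -Pa²b/L² = -9·(40/3)²·(20/3)/20² = -80/3 kN·m
Superposition: R_A = 4391/240 kN, M_A = 775/12 kN·m, R_B = 1849/240 kN, M_B = -119/3 kN·m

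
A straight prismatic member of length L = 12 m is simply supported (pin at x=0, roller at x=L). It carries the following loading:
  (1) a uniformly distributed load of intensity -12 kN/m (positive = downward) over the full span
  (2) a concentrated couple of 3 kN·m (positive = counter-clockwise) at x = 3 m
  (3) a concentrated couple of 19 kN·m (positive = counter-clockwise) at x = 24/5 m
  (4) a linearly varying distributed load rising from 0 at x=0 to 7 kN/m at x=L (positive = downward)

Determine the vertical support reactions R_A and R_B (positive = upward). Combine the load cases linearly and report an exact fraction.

R_A = -337/6 kN, R_B = -275/6 kN

Load 1 — uniform load w=-12 kN/m over full span:
  R_A = wL/2 = (-12)·12/2 = -72 kN
  R_B = wL/2 = (-12)·12/2 = -72 kN
Load 2 — applied couple M₀=3 kN·m at a=3 m (b=L-a=9):
  R_A = M₀/L = 3/12 = 1/4 kN
  R_B = -M₀/L = -3/12 = -1/4 kN
Load 3 — applied couple M₀=19 kN·m at a=24/5 m (b=L-a=36/5):
  R_A = M₀/L = 19/12 kN
  R_B = -M₀/L = -19/12 kN
Load 4 — triangular load w₀=7 kN/m (0→w₀ over full span):
  R_A = w₀L/6 = 7·12/6 = 14 kN
  R_B = w₀L/3 = 7·12/3 = 28 kN
Superposition: R_A = -337/6 kN, R_B = -275/6 kN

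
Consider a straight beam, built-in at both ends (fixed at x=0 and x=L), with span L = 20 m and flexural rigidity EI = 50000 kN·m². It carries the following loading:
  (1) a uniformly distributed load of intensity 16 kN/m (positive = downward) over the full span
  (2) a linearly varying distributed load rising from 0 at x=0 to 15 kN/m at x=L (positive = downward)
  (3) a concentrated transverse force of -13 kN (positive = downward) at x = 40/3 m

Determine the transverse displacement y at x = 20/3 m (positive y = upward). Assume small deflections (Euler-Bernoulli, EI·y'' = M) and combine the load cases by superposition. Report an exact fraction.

Load 1 — uniform load w=16 kN/m over full span:
  y_1 = -wx²(L-x)²/(24EI) = -16·(20/3)²·(20-(20/3))²/(24·50000) = -128/1215 m
Load 2 — triangular load w₀=15 kN/m (0→w₀ over full span):
  y_2 = -w₀x²(L-x)²(x+2L)/(120LEI) = -15·(20/3)²·(20-(20/3))²·((20/3)+2·20)/(120·20·50000) = -56/1215 m
Load 3 — point force P=-13 kN at a=40/3 m (b=L-a=20/3):
  y_3 = -Pb²x²(3aL-(3a+b)x)/(6L³EI)  [x≤a] = -(-13)·(20/3)²·(20/3)²·(3·(40/3)·20-(3·(40/3)+(20/3))·(20/3))/(6·20³·50000) = 286/54675 m
Superposition: y = Σ y_i = -7994/54675 m ≈ -0.146209 m

y(20/3) = -7994/54675 m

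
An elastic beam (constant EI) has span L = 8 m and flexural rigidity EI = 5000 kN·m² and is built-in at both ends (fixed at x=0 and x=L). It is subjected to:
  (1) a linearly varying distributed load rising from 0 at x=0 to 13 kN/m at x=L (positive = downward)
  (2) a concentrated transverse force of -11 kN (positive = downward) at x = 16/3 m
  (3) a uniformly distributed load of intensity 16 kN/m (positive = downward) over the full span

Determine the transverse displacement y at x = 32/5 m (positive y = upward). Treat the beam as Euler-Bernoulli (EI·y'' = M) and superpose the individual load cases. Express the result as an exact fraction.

Load 1 — triangular load w₀=13 kN/m (0→w₀ over full span):
  y_1 = -w₀x²(L-x)²(x+2L)/(120LEI) = -13·(32/5)²·(8-(32/5))²·((32/5)+2·8)/(120·8·5000) = -186368/29296875 m
Load 2 — point force P=-11 kN at a=16/3 m (b=L-a=8/3):
  y_2 = -Pa²(L-x)²(3bL-(3b+a)(L-x))/(6L³EI)  [x>a] = -(-11)·(16/3)²·(8-(32/5))²·(3·(8/3)·8-(3·(8/3)+(16/3))·(8-(32/5)))/(6·8³·5000) = 2816/1265625 m
Load 3 — uniform load w=16 kN/m over full span:
  y_3 = -wx²(L-x)²/(24EI) = -16·(32/5)²·(8-(32/5))²/(24·5000) = -16384/1171875 m
Superposition: y = Σ y_i = -14331136/791015625 m ≈ -0.018117 m

y(32/5) = -14331136/791015625 m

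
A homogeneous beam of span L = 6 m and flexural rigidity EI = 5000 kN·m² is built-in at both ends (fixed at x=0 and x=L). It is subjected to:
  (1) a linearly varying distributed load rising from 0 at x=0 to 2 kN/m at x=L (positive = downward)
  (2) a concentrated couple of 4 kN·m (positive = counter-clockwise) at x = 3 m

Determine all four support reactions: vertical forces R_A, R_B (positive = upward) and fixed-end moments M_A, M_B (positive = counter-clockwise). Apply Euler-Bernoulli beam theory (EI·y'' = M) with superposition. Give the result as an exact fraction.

R_A = 14/5 kN, M_A = 17/5 kN·m, R_B = 16/5 kN, M_B = -13/5 kN·m

Load 1 — triangular load w₀=2 kN/m (0→w₀ over full span):
  R_A = 3w₀L/20 = 3·2·6/20 = 9/5 kN
  M_A = w₀L²/30 = 2·6²/30 = 12/5 kN·m
  R_B = 7w₀L/20 = 7·2·6/20 = 21/5 kN
  M_B = -w₀L²/20 = -2·6²/20 = -18/5 kN·m
Load 2 — applied couple M₀=4 kN·m at a=3 m (b=L-a=3):
  R_A = 6M₀ab/L³ = 6·4·3·3/6³ = 1 kN
  M_A = M₀b(2a-b)/L² = 4·3·(2·3-3)/6² = 1 kN·m
  R_B = -6M₀ab/L³ = -6·4·3·3/6³ = -1 kN
  M_B = M₀a(2b-a)/L² = 4·3·(2·3-3)/6² = 1 kN·m
Superposition: R_A = 14/5 kN, M_A = 17/5 kN·m, R_B = 16/5 kN, M_B = -13/5 kN·m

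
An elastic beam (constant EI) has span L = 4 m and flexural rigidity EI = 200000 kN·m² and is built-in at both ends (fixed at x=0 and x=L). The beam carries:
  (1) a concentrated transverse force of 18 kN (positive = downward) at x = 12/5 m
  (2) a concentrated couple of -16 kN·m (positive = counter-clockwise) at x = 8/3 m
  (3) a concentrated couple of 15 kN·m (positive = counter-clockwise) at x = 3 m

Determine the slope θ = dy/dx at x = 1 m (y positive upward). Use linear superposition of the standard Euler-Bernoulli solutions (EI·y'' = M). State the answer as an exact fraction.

θ(1) = -87731/4800000000 rad

Load 1 — point force P=18 kN at a=12/5 m (b=L-a=8/5):
  θ_1 = -Pb²x(2aL-(3a+b)x)/(2L³EI)  [x≤a] = -18·(8/5)²·1·(2·(12/5)·4-(3·(12/5)+(8/5))·1)/(2·4³·200000) = -117/6250000 rad
Load 2 — applied couple M₀=-16 kN·m at a=8/3 m (b=L-a=4/3):
  θ_2 = (R_Ax²/2 - M_Ax)/EI  [x≤a] with R_A=-16/3, M_A=-16/3 = ((-16/3)·1²/2 - (-16/3)·1)/200000 = 1/75000 rad
Load 3 — applied couple M₀=15 kN·m at a=3 m (b=L-a=1):
  θ_3 = (R_Ax²/2 - M_Ax)/EI  [x≤a] with R_A=135/32, M_A=75/16 = ((135/32)·1²/2 - (75/16)·1)/200000 = -33/2560000 rad
Superposition: θ = Σ θ_i = -87731/4800000000 rad ≈ -0.000018 rad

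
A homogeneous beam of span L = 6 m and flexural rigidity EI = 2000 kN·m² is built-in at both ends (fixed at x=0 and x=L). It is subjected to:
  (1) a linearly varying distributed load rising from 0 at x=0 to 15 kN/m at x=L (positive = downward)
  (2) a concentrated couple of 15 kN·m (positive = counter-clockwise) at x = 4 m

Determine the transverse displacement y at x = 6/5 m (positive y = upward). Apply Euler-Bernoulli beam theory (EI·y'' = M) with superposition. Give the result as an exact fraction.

y(6/5) = -18381/3125000 m

Load 1 — triangular load w₀=15 kN/m (0→w₀ over full span):
  y_1 = -w₀x²(L-x)²(x+2L)/(120LEI) = -15·(6/5)²·(6-(6/5))²·((6/5)+2·6)/(120·6·2000) = -1782/390625 m
Load 2 — applied couple M₀=15 kN·m at a=4 m (b=L-a=2):
  y_2 = (R_Ax³/6 - M_Ax²/2)/EI  [x≤a] with R_A=10/3, M_A=5 = ((10/3)·(6/5)³/6 - 5·(6/5)²/2)/2000 = -33/25000 m
Superposition: y = Σ y_i = -18381/3125000 m ≈ -0.005882 m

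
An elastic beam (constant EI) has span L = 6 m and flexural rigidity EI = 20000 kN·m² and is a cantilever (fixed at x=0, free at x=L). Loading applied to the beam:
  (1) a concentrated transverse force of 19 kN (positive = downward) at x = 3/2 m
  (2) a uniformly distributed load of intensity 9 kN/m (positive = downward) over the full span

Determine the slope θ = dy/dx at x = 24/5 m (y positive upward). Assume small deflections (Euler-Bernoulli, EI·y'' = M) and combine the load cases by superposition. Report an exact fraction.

Load 1 — point force P=19 kN at a=3/2 m (b=L-a=9/2):
  θ_1 = -Pa²/(2EI)  [x>a] = -19·(3/2)²/(2·20000) = -171/160000 rad
Load 2 — uniform load w=9 kN/m over full span:
  θ_2 = -wx(x²-3Lx+3L²)/(6EI) = -9·(24/5)·((24/5)²-3·6·(24/5)+3·6²)/(6·20000) = -2511/156250 rad
Superposition: θ = Σ θ_i = -342783/20000000 rad ≈ -0.017139 rad

θ(24/5) = -342783/20000000 rad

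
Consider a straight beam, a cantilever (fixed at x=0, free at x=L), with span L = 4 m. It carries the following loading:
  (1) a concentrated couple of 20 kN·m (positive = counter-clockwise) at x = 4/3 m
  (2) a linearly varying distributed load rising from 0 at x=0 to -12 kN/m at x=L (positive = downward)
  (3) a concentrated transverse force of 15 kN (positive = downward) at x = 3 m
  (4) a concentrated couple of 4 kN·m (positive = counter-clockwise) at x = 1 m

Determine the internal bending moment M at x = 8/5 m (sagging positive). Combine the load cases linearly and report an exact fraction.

Load 1 — applied couple M₀=20 kN·m at a=4/3 m (b=L-a=8/3):
  M_1 = 0  [x>a] = 0 kN·m
Load 2 — triangular load w₀=-12 kN/m (0→w₀ over full span):
  M_2 = w₀Lx/2 - w₀L²/3 - w₀x³/(6L) = (-12)·4·(8/5)/2 - (-12)·4²/3 - (-12)·(8/5)³/(6·4) = 3456/125 kN·m
Load 3 — point force P=15 kN at a=3 m (b=L-a=1):
  M_3 = -P(a-x)  [x≤a] = -15·(3-(8/5)) = -21 kN·m
Load 4 — applied couple M₀=4 kN·m at a=1 m (b=L-a=3):
  M_4 = 0  [x>a] = 0 kN·m
Superposition: M = Σ M_i = 831/125 kN·m ≈ 6.648000 kN·m

M(8/5) = 831/125 kN·m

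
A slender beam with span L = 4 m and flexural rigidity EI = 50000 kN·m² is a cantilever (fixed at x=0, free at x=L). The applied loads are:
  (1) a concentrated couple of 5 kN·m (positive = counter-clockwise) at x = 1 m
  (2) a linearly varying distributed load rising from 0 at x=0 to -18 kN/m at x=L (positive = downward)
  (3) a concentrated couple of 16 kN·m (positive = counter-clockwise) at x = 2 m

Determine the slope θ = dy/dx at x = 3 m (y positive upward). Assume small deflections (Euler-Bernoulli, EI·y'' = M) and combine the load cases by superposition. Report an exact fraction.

θ(3) = 2851/800000 rad

Load 1 — applied couple M₀=5 kN·m at a=1 m (b=L-a=3):
  θ_1 = M₀a/EI  [x>a] = 5·1/50000 = 1/10000 rad
Load 2 — triangular load w₀=-18 kN/m (0→w₀ over full span):
  θ_2 = (w₀Lx²/4-w₀L²x/3-w₀x⁴/(24L))/EI = ((-18)·4·3²/4-(-18)·4²·3/3-(-18)·3⁴/(24·4))/50000 = 2259/800000 rad
Load 3 — applied couple M₀=16 kN·m at a=2 m (b=L-a=2):
  θ_3 = M₀a/EI  [x>a] = 16·2/50000 = 2/3125 rad
Superposition: θ = Σ θ_i = 2851/800000 rad ≈ 0.003564 rad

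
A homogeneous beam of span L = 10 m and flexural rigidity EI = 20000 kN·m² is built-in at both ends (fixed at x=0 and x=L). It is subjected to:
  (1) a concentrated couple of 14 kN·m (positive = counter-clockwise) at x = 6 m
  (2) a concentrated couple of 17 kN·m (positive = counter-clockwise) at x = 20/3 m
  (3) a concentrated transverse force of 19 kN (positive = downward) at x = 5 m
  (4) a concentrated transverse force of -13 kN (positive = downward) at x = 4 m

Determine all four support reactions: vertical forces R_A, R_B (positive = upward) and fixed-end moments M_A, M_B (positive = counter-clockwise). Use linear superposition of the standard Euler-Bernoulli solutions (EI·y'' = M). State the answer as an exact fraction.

R_A = 4019/750 kN, M_A = 4553/300 kN·m, R_B = 481/750 kN, M_B = -959/100 kN·m

Load 1 — applied couple M₀=14 kN·m at a=6 m (b=L-a=4):
  R_A = 6M₀ab/L³ = 6·14·6·4/10³ = 252/125 kN
  M_A = M₀b(2a-b)/L² = 14·4·(2·6-4)/10² = 112/25 kN·m
  R_B = -6M₀ab/L³ = -6·14·6·4/10³ = -252/125 kN
  M_B = M₀a(2b-a)/L² = 14·6·(2·4-6)/10² = 42/25 kN·m
Load 2 — applied couple M₀=17 kN·m at a=20/3 m (b=L-a=10/3):
  R_A = 6M₀ab/L³ = 6·17·(20/3)·(10/3)/10³ = 34/15 kN
  M_A = M₀b(2a-b)/L² = 17·(10/3)·(2·(20/3)-(10/3))/10² = 17/3 kN·m
  R_B = -6M₀ab/L³ = -6·17·(20/3)·(10/3)/10³ = -34/15 kN
  M_B = M₀a(2b-a)/L² = 17·(20/3)·(2·(10/3)-(20/3))/10² = 0 kN·m
Load 3 — point force P=19 kN at a=5 m (b=L-a=5):
  R_A = Pb²(3a+b)/L³ = 19·5²·(3·5+5)/10³ = 19/2 kN
  M_A = Pab²/L² = 19·5·5²/10² = 95/4 kN·m
  R_B = Pa²(a+3b)/L³ = 19·5²·(5+3·5)/10³ = 19/2 kN
  M_B = -Pa²b/L² = -19·5²·5/10² = -95/4 kN·m
Load 4 — point force P=-13 kN at a=4 m (b=L-a=6):
  R_A = Pb²(3a+b)/L³ = (-13)·6²·(3·4+6)/10³ = -1053/125 kN
  M_A = Pab²/L² = (-13)·4·6²/10² = -468/25 kN·m
  R_B = Pa²(a+3b)/L³ = (-13)·4²·(4+3·6)/10³ = -572/125 kN
  M_B = -Pa²b/L² = -(-13)·4²·6/10² = 312/25 kN·m
Superposition: R_A = 4019/750 kN, M_A = 4553/300 kN·m, R_B = 481/750 kN, M_B = -959/100 kN·m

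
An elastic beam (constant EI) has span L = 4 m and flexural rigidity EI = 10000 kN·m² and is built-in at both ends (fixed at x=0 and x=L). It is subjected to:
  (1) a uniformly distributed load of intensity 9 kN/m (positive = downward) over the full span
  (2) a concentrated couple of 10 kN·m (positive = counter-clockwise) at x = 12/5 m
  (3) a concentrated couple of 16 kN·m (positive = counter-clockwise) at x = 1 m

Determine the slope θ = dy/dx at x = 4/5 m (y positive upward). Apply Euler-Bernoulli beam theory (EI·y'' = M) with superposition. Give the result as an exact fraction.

Load 1 — uniform load w=9 kN/m over full span:
  θ_1 = -wx(L-x)(L-2x)/(12EI) = -9·(4/5)·(4-(4/5))·(4-2·(4/5))/(12·10000) = -36/78125 rad
Load 2 — applied couple M₀=10 kN·m at a=12/5 m (b=L-a=8/5):
  θ_2 = (R_Ax²/2 - M_Ax)/EI  [x≤a] with R_A=18/5, M_A=16/5 = ((18/5)·(4/5)²/2 - (16/5)·(4/5))/10000 = -11/78125 rad
Load 3 — applied couple M₀=16 kN·m at a=1 m (b=L-a=3):
  θ_3 = (R_Ax²/2 - M_Ax)/EI  [x≤a] with R_A=9/2, M_A=-3 = ((9/2)·(4/5)²/2 - (-3)·(4/5))/10000 = 6/15625 rad
Superposition: θ = Σ θ_i = -17/78125 rad ≈ -0.000218 rad

θ(4/5) = -17/78125 rad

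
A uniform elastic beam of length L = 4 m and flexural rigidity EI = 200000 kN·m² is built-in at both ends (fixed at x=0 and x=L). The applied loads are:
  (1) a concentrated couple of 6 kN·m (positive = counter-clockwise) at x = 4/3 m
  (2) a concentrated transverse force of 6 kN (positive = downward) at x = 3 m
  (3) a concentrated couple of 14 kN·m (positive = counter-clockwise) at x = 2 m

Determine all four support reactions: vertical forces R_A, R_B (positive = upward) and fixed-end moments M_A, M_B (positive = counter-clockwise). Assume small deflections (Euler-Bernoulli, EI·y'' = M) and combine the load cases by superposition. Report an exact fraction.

Load 1 — applied couple M₀=6 kN·m at a=4/3 m (b=L-a=8/3):
  R_A = 6M₀ab/L³ = 6·6·(4/3)·(8/3)/4³ = 2 kN
  M_A = M₀b(2a-b)/L² = 6·(8/3)·(2·(4/3)-(8/3))/4² = 0 kN·m
  R_B = -6M₀ab/L³ = -6·6·(4/3)·(8/3)/4³ = -2 kN
  M_B = M₀a(2b-a)/L² = 6·(4/3)·(2·(8/3)-(4/3))/4² = 2 kN·m
Load 2 — point force P=6 kN at a=3 m (b=L-a=1):
  R_A = Pb²(3a+b)/L³ = 6·1²·(3·3+1)/4³ = 15/16 kN
  M_A = Pab²/L² = 6·3·1²/4² = 9/8 kN·m
  R_B = Pa²(a+3b)/L³ = 6·3²·(3+3·1)/4³ = 81/16 kN
  M_B = -Pa²b/L² = -6·3²·1/4² = -27/8 kN·m
Load 3 — applied couple M₀=14 kN·m at a=2 m (b=L-a=2):
  R_A = 6M₀ab/L³ = 6·14·2·2/4³ = 21/4 kN
  M_A = M₀b(2a-b)/L² = 14·2·(2·2-2)/4² = 7/2 kN·m
  R_B = -6M₀ab/L³ = -6·14·2·2/4³ = -21/4 kN
  M_B = M₀a(2b-a)/L² = 14·2·(2·2-2)/4² = 7/2 kN·m
Superposition: R_A = 131/16 kN, M_A = 37/8 kN·m, R_B = -35/16 kN, M_B = 17/8 kN·m

R_A = 131/16 kN, M_A = 37/8 kN·m, R_B = -35/16 kN, M_B = 17/8 kN·m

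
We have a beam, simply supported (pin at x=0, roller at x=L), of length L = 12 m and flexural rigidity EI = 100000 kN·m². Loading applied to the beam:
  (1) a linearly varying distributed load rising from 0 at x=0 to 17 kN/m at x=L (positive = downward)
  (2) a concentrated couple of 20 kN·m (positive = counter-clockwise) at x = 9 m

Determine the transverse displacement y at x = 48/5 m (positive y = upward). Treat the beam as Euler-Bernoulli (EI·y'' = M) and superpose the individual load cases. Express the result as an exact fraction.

y(48/5) = -11737881/781250000 m

Load 1 — triangular load w₀=17 kN/m (0→w₀ over full span):
  y_1 = -w₀x(7L⁴-10L²x²+3x⁴)/(360LEI) = -17·(48/5)·(7·12⁴-10·12²·(48/5)²+3·(48/5)⁴)/(360·12·100000) = -699516/48828125 m
Load 2 — applied couple M₀=20 kN·m at a=9 m (b=L-a=3):
  y_2 = (M₀x³/(6L)-M₀(x-a)²/2+C₁x)/EI  [x>a] with C₁=M₀(3b²-L²)/(6L)=-65/2 = (20·(48/5)³/(6·12)-20·((48/5)-9)²/2+(-65/2)·(48/5))/100000 = -873/1250000 m
Superposition: y = Σ y_i = -11737881/781250000 m ≈ -0.015024 m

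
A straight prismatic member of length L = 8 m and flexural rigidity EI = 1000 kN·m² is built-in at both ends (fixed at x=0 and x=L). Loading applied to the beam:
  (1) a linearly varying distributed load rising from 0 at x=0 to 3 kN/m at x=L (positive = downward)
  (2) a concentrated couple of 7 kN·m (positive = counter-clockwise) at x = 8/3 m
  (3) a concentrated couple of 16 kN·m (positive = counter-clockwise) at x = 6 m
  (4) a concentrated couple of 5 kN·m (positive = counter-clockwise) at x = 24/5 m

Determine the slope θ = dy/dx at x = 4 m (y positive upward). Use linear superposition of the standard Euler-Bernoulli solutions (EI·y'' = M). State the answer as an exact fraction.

Load 1 — triangular load w₀=3 kN/m (0→w₀ over full span):
  θ_1 = -w₀(2x(L-x)(L-2x)(x+2L)+x²(L-x)²)/(120LEI) = -3·(2·4·(8-4)·(8-2·4)·(4+2·8)+4²·(8-4)²)/(120·8·1000) = -1/1250 rad
Load 2 — applied couple M₀=7 kN·m at a=8/3 m (b=L-a=16/3):
  θ_2 = (R_Ax²/2 - M_Ax - M₀(x-a))/EI  [x>a] with R_A=7/6, M_A=0 = ((7/6)·4²/2 - 0·4 - 7·(4-(8/3)))/1000 = 0 rad
Load 3 — applied couple M₀=16 kN·m at a=6 m (b=L-a=2):
  θ_3 = (R_Ax²/2 - M_Ax)/EI  [x≤a] with R_A=9/4, M_A=5 = ((9/4)·4²/2 - 5·4)/1000 = -1/500 rad
Load 4 — applied couple M₀=5 kN·m at a=24/5 m (b=L-a=16/5):
  θ_4 = (R_Ax²/2 - M_Ax)/EI  [x≤a] with R_A=9/10, M_A=8/5 = ((9/10)·4²/2 - (8/5)·4)/1000 = 1/1250 rad
Superposition: θ = Σ θ_i = -1/500 rad ≈ -0.002000 rad

θ(4) = -1/500 rad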